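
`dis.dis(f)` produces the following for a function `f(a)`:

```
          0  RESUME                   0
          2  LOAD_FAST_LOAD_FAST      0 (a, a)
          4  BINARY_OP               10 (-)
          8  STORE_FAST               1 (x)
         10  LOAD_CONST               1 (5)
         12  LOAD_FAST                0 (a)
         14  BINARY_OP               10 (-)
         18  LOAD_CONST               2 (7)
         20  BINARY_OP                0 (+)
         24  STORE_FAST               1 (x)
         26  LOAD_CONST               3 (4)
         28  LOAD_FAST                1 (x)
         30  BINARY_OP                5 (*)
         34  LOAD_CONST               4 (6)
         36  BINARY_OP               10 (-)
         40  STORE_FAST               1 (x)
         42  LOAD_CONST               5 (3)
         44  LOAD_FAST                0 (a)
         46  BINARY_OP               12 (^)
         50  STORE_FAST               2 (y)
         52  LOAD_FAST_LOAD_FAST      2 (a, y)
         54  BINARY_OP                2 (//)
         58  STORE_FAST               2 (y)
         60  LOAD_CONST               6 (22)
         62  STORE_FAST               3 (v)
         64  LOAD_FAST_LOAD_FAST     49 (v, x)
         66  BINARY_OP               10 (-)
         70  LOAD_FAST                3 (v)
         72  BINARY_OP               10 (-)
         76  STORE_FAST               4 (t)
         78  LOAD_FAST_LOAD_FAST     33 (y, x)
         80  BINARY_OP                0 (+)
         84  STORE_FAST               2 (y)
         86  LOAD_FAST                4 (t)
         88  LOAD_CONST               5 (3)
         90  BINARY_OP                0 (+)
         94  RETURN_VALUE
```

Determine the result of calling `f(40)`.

LOAD_FAST_LOAD_FAST a,a → push 40,40. Stack: [40, 40]
BINARY_OP - → 40 - 40 = 0. Stack: [0]
STORE_FAST x → x=0. Stack: []
LOAD_CONST → push 5. Stack: [5]
LOAD_FAST a → push 40. Stack: [5, 40]
BINARY_OP - → 5 - 40 = -35. Stack: [-35]
LOAD_CONST → push 7. Stack: [-35, 7]
BINARY_OP + → -35 + 7 = -28. Stack: [-28]
STORE_FAST x → x=-28. Stack: []
LOAD_CONST → push 4. Stack: [4]
LOAD_FAST x → push -28. Stack: [4, -28]
BINARY_OP * → 4 * -28 = -112. Stack: [-112]
LOAD_CONST → push 6. Stack: [-112, 6]
BINARY_OP - → -112 - 6 = -118. Stack: [-118]
STORE_FAST x → x=-118. Stack: []
LOAD_CONST → push 3. Stack: [3]
LOAD_FAST a → push 40. Stack: [3, 40]
BINARY_OP ^ → 3 ^ 40 = 43. Stack: [43]
STORE_FAST y → y=43. Stack: []
LOAD_FAST_LOAD_FAST a,y → push 40,43. Stack: [40, 43]
BINARY_OP // → 40 // 43 = 0. Stack: [0]
STORE_FAST y → y=0. Stack: []
LOAD_CONST → push 22. Stack: [22]
STORE_FAST v → v=22. Stack: []
LOAD_FAST_LOAD_FAST v,x → push 22,-118. Stack: [22, -118]
BINARY_OP - → 22 - -118 = 140. Stack: [140]
LOAD_FAST v → push 22. Stack: [140, 22]
BINARY_OP - → 140 - 22 = 118. Stack: [118]
STORE_FAST t → t=118. Stack: []
LOAD_FAST_LOAD_FAST y,x → push 0,-118. Stack: [0, -118]
BINARY_OP + → 0 + -118 = -118. Stack: [-118]
STORE_FAST y → y=-118. Stack: []
LOAD_FAST t → push 118. Stack: [118]
LOAD_CONST → push 3. Stack: [118, 3]
BINARY_OP + → 118 + 3 = 121. Stack: [121]
RETURN_VALUE → return 121.

121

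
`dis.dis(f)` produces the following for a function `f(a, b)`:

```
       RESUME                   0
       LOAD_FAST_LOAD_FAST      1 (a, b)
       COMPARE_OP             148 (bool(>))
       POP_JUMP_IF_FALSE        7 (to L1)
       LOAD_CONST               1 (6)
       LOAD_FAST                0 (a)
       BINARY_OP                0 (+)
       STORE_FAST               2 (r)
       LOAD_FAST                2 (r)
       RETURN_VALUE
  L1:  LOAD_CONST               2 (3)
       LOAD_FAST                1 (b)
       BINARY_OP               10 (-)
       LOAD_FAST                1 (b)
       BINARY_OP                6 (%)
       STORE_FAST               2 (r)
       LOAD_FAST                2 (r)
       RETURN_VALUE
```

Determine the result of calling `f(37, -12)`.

43

LOAD_FAST_LOAD_FAST a,b → push 37,-12. Stack: [37, -12]
COMPARE_OP bool(>) → 37 vs -12 = True. Stack: [True]
POP_JUMP_IF_FALSE → pop True; no jump. Stack: []
LOAD_CONST → push 6. Stack: [6]
LOAD_FAST a → push 37. Stack: [6, 37]
BINARY_OP + → 6 + 37 = 43. Stack: [43]
STORE_FAST r → r=43. Stack: []
LOAD_FAST r → push 43. Stack: [43]
RETURN_VALUE → return 43.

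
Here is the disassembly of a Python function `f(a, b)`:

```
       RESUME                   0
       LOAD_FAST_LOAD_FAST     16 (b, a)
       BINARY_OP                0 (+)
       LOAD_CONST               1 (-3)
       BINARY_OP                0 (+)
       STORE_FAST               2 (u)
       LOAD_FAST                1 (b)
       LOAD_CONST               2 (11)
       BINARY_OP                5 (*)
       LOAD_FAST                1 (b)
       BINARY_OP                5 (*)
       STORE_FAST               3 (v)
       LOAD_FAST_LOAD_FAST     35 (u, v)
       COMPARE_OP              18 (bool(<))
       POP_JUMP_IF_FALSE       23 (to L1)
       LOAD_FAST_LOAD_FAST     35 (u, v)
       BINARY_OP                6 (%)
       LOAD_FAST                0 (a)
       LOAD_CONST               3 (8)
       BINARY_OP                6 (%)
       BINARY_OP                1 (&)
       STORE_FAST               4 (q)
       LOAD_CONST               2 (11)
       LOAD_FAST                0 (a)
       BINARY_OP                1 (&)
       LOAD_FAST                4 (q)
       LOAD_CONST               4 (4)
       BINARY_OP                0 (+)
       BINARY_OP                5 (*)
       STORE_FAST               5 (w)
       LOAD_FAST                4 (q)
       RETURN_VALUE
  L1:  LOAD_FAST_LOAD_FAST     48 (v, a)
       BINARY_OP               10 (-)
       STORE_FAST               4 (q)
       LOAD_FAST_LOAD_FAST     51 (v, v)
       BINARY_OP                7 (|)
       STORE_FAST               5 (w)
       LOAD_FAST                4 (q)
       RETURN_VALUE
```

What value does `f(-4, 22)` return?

LOAD_FAST_LOAD_FAST b,a → push 22,-4. Stack: [22, -4]
BINARY_OP + → 22 + -4 = 18. Stack: [18]
LOAD_CONST → push -3. Stack: [18, -3]
BINARY_OP + → 18 + -3 = 15. Stack: [15]
STORE_FAST u → u=15. Stack: []
LOAD_FAST b → push 22. Stack: [22]
LOAD_CONST → push 11. Stack: [22, 11]
BINARY_OP * → 22 * 11 = 242. Stack: [242]
LOAD_FAST b → push 22. Stack: [242, 22]
BINARY_OP * → 242 * 22 = 5324. Stack: [5324]
STORE_FAST v → v=5324. Stack: []
LOAD_FAST_LOAD_FAST u,v → push 15,5324. Stack: [15, 5324]
COMPARE_OP bool(<) → 15 vs 5324 = True. Stack: [True]
POP_JUMP_IF_FALSE → pop True; no jump. Stack: []
LOAD_FAST_LOAD_FAST u,v → push 15,5324. Stack: [15, 5324]
BINARY_OP % → 15 % 5324 = 15. Stack: [15]
LOAD_FAST a → push -4. Stack: [15, -4]
LOAD_CONST → push 8. Stack: [15, -4, 8]
BINARY_OP % → -4 % 8 = 4. Stack: [15, 4]
BINARY_OP & → 15 & 4 = 4. Stack: [4]
STORE_FAST q → q=4. Stack: []
LOAD_CONST → push 11. Stack: [11]
LOAD_FAST a → push -4. Stack: [11, -4]
BINARY_OP & → 11 & -4 = 8. Stack: [8]
LOAD_FAST q → push 4. Stack: [8, 4]
LOAD_CONST → push 4. Stack: [8, 4, 4]
BINARY_OP + → 4 + 4 = 8. Stack: [8, 8]
BINARY_OP * → 8 * 8 = 64. Stack: [64]
STORE_FAST w → w=64. Stack: []
LOAD_FAST q → push 4. Stack: [4]
RETURN_VALUE → return 4.

4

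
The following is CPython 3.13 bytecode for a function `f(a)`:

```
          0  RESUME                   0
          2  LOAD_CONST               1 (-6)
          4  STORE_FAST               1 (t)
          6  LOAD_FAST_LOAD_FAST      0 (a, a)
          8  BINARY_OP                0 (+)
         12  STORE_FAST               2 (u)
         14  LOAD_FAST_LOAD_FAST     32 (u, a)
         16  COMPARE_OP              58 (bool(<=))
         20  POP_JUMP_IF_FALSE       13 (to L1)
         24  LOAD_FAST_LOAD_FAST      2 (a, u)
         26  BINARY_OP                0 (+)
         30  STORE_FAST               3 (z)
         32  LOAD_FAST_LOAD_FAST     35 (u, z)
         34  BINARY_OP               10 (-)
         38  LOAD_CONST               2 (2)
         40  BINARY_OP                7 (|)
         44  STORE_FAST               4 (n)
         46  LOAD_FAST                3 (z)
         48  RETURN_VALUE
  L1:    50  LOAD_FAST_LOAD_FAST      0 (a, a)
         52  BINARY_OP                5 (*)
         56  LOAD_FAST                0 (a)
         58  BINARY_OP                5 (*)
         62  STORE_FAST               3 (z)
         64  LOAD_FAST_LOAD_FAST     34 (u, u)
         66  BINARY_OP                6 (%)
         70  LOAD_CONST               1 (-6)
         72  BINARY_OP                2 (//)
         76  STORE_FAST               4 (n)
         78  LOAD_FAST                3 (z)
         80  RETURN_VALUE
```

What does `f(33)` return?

35937

LOAD_CONST → push -6. Stack: [-6]
STORE_FAST t → t=-6. Stack: []
LOAD_FAST_LOAD_FAST a,a → push 33,33. Stack: [33, 33]
BINARY_OP + → 33 + 33 = 66. Stack: [66]
STORE_FAST u → u=66. Stack: []
LOAD_FAST_LOAD_FAST u,a → push 66,33. Stack: [66, 33]
COMPARE_OP bool(<=) → 66 vs 33 = False. Stack: [False]
POP_JUMP_IF_FALSE → pop False; jump. Stack: []
LOAD_FAST_LOAD_FAST a,a → push 33,33. Stack: [33, 33]
BINARY_OP * → 33 * 33 = 1089. Stack: [1089]
LOAD_FAST a → push 33. Stack: [1089, 33]
BINARY_OP * → 1089 * 33 = 35937. Stack: [35937]
STORE_FAST z → z=35937. Stack: []
LOAD_FAST_LOAD_FAST u,u → push 66,66. Stack: [66, 66]
BINARY_OP % → 66 % 66 = 0. Stack: [0]
LOAD_CONST → push -6. Stack: [0, -6]
BINARY_OP // → 0 // -6 = 0. Stack: [0]
STORE_FAST n → n=0. Stack: []
LOAD_FAST z → push 35937. Stack: [35937]
RETURN_VALUE → return 35937.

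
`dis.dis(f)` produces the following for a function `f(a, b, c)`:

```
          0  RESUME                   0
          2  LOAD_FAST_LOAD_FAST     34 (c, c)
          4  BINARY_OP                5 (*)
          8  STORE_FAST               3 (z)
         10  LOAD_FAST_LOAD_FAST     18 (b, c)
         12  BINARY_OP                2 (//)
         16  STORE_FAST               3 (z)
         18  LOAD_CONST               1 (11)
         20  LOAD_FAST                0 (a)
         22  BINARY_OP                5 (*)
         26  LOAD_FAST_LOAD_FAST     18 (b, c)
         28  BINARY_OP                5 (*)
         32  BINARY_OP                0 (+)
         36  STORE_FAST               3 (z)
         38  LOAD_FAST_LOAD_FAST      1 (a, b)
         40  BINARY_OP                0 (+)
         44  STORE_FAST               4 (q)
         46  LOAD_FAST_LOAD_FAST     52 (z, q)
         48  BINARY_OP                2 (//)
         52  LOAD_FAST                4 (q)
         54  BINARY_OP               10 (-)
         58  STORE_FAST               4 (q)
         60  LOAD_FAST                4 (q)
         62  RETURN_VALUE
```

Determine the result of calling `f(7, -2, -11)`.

14

LOAD_FAST_LOAD_FAST c,c → push -11,-11. Stack: [-11, -11]
BINARY_OP * → -11 * -11 = 121. Stack: [121]
STORE_FAST z → z=121. Stack: []
LOAD_FAST_LOAD_FAST b,c → push -2,-11. Stack: [-2, -11]
BINARY_OP // → -2 // -11 = 0. Stack: [0]
STORE_FAST z → z=0. Stack: []
LOAD_CONST → push 11. Stack: [11]
LOAD_FAST a → push 7. Stack: [11, 7]
BINARY_OP * → 11 * 7 = 77. Stack: [77]
LOAD_FAST_LOAD_FAST b,c → push -2,-11. Stack: [77, -2, -11]
BINARY_OP * → -2 * -11 = 22. Stack: [77, 22]
BINARY_OP + → 77 + 22 = 99. Stack: [99]
STORE_FAST z → z=99. Stack: []
LOAD_FAST_LOAD_FAST a,b → push 7,-2. Stack: [7, -2]
BINARY_OP + → 7 + -2 = 5. Stack: [5]
STORE_FAST q → q=5. Stack: []
LOAD_FAST_LOAD_FAST z,q → push 99,5. Stack: [99, 5]
BINARY_OP // → 99 // 5 = 19. Stack: [19]
LOAD_FAST q → push 5. Stack: [19, 5]
BINARY_OP - → 19 - 5 = 14. Stack: [14]
STORE_FAST q → q=14. Stack: []
LOAD_FAST q → push 14. Stack: [14]
RETURN_VALUE → return 14.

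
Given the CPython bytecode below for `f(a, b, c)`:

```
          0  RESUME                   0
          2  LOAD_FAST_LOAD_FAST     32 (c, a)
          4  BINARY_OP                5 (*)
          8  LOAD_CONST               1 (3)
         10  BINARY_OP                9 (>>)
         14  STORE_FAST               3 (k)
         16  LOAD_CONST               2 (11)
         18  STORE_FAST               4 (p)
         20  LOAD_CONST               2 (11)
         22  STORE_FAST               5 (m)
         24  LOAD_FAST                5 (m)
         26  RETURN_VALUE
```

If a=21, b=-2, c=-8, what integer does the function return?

LOAD_FAST_LOAD_FAST c,a → push -8,21. Stack: [-8, 21]
BINARY_OP * → -8 * 21 = -168. Stack: [-168]
LOAD_CONST → push 3. Stack: [-168, 3]
BINARY_OP >> → -168 >> 3 = -21. Stack: [-21]
STORE_FAST k → k=-21. Stack: []
LOAD_CONST → push 11. Stack: [11]
STORE_FAST p → p=11. Stack: []
LOAD_CONST → push 11. Stack: [11]
STORE_FAST m → m=11. Stack: []
LOAD_FAST m → push 11. Stack: [11]
RETURN_VALUE → return 11.

11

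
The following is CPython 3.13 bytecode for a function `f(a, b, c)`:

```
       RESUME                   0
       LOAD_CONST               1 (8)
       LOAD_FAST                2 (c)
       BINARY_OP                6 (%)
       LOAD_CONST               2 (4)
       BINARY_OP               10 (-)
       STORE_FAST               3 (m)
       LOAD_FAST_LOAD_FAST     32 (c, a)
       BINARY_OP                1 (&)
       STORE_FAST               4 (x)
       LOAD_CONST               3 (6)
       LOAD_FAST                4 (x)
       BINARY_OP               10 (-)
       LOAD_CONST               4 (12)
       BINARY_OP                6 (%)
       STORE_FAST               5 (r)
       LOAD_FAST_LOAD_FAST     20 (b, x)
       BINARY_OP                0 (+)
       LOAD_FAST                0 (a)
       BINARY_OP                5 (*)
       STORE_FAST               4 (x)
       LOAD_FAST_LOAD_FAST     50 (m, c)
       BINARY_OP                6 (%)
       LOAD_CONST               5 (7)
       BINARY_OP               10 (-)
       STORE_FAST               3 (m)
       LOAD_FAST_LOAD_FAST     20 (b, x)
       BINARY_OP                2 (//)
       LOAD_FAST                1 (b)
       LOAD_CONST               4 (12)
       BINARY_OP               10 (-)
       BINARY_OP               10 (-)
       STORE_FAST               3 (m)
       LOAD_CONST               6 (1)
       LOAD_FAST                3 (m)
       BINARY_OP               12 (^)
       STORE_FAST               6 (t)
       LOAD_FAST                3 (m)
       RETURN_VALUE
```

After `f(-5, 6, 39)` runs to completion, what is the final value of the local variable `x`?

LOAD_CONST → push 8. Stack: [8]
LOAD_FAST c → push 39. Stack: [8, 39]
BINARY_OP % → 8 % 39 = 8. Stack: [8]
LOAD_CONST → push 4. Stack: [8, 4]
BINARY_OP - → 8 - 4 = 4. Stack: [4]
STORE_FAST m → m=4. Stack: []
LOAD_FAST_LOAD_FAST c,a → push 39,-5. Stack: [39, -5]
BINARY_OP & → 39 & -5 = 35. Stack: [35]
STORE_FAST x → x=35. Stack: []
LOAD_CONST → push 6. Stack: [6]
LOAD_FAST x → push 35. Stack: [6, 35]
BINARY_OP - → 6 - 35 = -29. Stack: [-29]
LOAD_CONST → push 12. Stack: [-29, 12]
BINARY_OP % → -29 % 12 = 7. Stack: [7]
STORE_FAST r → r=7. Stack: []
LOAD_FAST_LOAD_FAST b,x → push 6,35. Stack: [6, 35]
BINARY_OP + → 6 + 35 = 41. Stack: [41]
LOAD_FAST a → push -5. Stack: [41, -5]
BINARY_OP * → 41 * -5 = -205. Stack: [-205]
STORE_FAST x → x=-205. Stack: []
LOAD_FAST_LOAD_FAST m,c → push 4,39. Stack: [4, 39]
BINARY_OP % → 4 % 39 = 4. Stack: [4]
LOAD_CONST → push 7. Stack: [4, 7]
BINARY_OP - → 4 - 7 = -3. Stack: [-3]
STORE_FAST m → m=-3. Stack: []
LOAD_FAST_LOAD_FAST b,x → push 6,-205. Stack: [6, -205]
BINARY_OP // → 6 // -205 = -1. Stack: [-1]
LOAD_FAST b → push 6. Stack: [-1, 6]
LOAD_CONST → push 12. Stack: [-1, 6, 12]
BINARY_OP - → 6 - 12 = -6. Stack: [-1, -6]
BINARY_OP - → -1 - -6 = 5. Stack: [5]
STORE_FAST m → m=5. Stack: []
LOAD_CONST → push 1. Stack: [1]
LOAD_FAST m → push 5. Stack: [1, 5]
BINARY_OP ^ → 1 ^ 5 = 4. Stack: [4]
STORE_FAST t → t=4. Stack: []
LOAD_FAST m → push 5. Stack: [5]
RETURN_VALUE → return 5.

-205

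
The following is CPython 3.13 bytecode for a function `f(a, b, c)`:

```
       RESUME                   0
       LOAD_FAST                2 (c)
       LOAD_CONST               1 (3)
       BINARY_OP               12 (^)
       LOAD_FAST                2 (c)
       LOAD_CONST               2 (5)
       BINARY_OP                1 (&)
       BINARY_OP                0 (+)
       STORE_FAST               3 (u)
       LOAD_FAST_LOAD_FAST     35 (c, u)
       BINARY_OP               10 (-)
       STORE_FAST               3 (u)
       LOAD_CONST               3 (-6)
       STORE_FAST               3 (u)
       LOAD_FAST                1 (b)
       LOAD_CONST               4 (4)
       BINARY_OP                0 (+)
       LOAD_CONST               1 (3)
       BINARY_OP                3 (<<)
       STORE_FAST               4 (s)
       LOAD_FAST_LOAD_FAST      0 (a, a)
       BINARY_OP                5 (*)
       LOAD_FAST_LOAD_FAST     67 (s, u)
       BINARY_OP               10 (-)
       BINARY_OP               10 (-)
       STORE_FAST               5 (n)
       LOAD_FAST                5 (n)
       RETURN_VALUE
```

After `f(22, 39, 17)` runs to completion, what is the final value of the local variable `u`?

LOAD_FAST c → push 17. Stack: [17]
LOAD_CONST → push 3. Stack: [17, 3]
BINARY_OP ^ → 17 ^ 3 = 18. Stack: [18]
LOAD_FAST c → push 17. Stack: [18, 17]
LOAD_CONST → push 5. Stack: [18, 17, 5]
BINARY_OP & → 17 & 5 = 1. Stack: [18, 1]
BINARY_OP + → 18 + 1 = 19. Stack: [19]
STORE_FAST u → u=19. Stack: []
LOAD_FAST_LOAD_FAST c,u → push 17,19. Stack: [17, 19]
BINARY_OP - → 17 - 19 = -2. Stack: [-2]
STORE_FAST u → u=-2. Stack: []
LOAD_CONST → push -6. Stack: [-6]
STORE_FAST u → u=-6. Stack: []
LOAD_FAST b → push 39. Stack: [39]
LOAD_CONST → push 4. Stack: [39, 4]
BINARY_OP + → 39 + 4 = 43. Stack: [43]
LOAD_CONST → push 3. Stack: [43, 3]
BINARY_OP << → 43 << 3 = 344. Stack: [344]
STORE_FAST s → s=344. Stack: []
LOAD_FAST_LOAD_FAST a,a → push 22,22. Stack: [22, 22]
BINARY_OP * → 22 * 22 = 484. Stack: [484]
LOAD_FAST_LOAD_FAST s,u → push 344,-6. Stack: [484, 344, -6]
BINARY_OP - → 344 - -6 = 350. Stack: [484, 350]
BINARY_OP - → 484 - 350 = 134. Stack: [134]
STORE_FAST n → n=134. Stack: []
LOAD_FAST n → push 134. Stack: [134]
RETURN_VALUE → return 134.

-6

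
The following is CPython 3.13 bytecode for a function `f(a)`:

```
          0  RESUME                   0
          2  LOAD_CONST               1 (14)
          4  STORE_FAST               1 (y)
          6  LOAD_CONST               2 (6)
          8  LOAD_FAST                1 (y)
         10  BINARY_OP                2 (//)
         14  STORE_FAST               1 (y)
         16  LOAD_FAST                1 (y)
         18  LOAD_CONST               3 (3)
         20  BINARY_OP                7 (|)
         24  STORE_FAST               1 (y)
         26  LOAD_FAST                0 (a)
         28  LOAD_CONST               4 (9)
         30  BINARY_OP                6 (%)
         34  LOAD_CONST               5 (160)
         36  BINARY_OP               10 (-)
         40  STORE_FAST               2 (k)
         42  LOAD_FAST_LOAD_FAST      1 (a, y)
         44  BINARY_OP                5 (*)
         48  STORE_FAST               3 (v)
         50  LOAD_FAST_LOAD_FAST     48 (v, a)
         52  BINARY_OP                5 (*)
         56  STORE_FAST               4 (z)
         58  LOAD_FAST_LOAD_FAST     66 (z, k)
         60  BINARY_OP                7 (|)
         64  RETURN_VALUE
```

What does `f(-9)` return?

LOAD_CONST → push 14. Stack: [14]
STORE_FAST y → y=14. Stack: []
LOAD_CONST → push 6. Stack: [6]
LOAD_FAST y → push 14. Stack: [6, 14]
BINARY_OP // → 6 // 14 = 0. Stack: [0]
STORE_FAST y → y=0. Stack: []
LOAD_FAST y → push 0. Stack: [0]
LOAD_CONST → push 3. Stack: [0, 3]
BINARY_OP | → 0 | 3 = 3. Stack: [3]
STORE_FAST y → y=3. Stack: []
LOAD_FAST a → push -9. Stack: [-9]
LOAD_CONST → push 9. Stack: [-9, 9]
BINARY_OP % → -9 % 9 = 0. Stack: [0]
LOAD_CONST → push 160. Stack: [0, 160]
BINARY_OP - → 0 - 160 = -160. Stack: [-160]
STORE_FAST k → k=-160. Stack: []
LOAD_FAST_LOAD_FAST a,y → push -9,3. Stack: [-9, 3]
BINARY_OP * → -9 * 3 = -27. Stack: [-27]
STORE_FAST v → v=-27. Stack: []
LOAD_FAST_LOAD_FAST v,a → push -27,-9. Stack: [-27, -9]
BINARY_OP * → -27 * -9 = 243. Stack: [243]
STORE_FAST z → z=243. Stack: []
LOAD_FAST_LOAD_FAST z,k → push 243,-160. Stack: [243, -160]
BINARY_OP | → 243 | -160 = -13. Stack: [-13]
RETURN_VALUE → return -13.

-13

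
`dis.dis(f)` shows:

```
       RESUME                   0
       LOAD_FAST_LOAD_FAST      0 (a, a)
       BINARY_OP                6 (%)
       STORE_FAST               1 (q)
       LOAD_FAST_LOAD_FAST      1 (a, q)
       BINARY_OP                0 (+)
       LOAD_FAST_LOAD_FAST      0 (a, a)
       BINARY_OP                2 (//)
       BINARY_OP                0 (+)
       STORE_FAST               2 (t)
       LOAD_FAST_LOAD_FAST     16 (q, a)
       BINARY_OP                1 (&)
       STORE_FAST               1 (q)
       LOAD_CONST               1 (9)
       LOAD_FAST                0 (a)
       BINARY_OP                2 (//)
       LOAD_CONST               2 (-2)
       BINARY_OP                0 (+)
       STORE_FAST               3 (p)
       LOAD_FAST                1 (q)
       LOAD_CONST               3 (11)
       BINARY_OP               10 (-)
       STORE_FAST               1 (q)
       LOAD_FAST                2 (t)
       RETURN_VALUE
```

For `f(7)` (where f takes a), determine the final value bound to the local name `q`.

LOAD_FAST_LOAD_FAST a,a → push 7,7. Stack: [7, 7]
BINARY_OP % → 7 % 7 = 0. Stack: [0]
STORE_FAST q → q=0. Stack: []
LOAD_FAST_LOAD_FAST a,q → push 7,0. Stack: [7, 0]
BINARY_OP + → 7 + 0 = 7. Stack: [7]
LOAD_FAST_LOAD_FAST a,a → push 7,7. Stack: [7, 7, 7]
BINARY_OP // → 7 // 7 = 1. Stack: [7, 1]
BINARY_OP + → 7 + 1 = 8. Stack: [8]
STORE_FAST t → t=8. Stack: []
LOAD_FAST_LOAD_FAST q,a → push 0,7. Stack: [0, 7]
BINARY_OP & → 0 & 7 = 0. Stack: [0]
STORE_FAST q → q=0. Stack: []
LOAD_CONST → push 9. Stack: [9]
LOAD_FAST a → push 7. Stack: [9, 7]
BINARY_OP // → 9 // 7 = 1. Stack: [1]
LOAD_CONST → push -2. Stack: [1, -2]
BINARY_OP + → 1 + -2 = -1. Stack: [-1]
STORE_FAST p → p=-1. Stack: []
LOAD_FAST q → push 0. Stack: [0]
LOAD_CONST → push 11. Stack: [0, 11]
BINARY_OP - → 0 - 11 = -11. Stack: [-11]
STORE_FAST q → q=-11. Stack: []
LOAD_FAST t → push 8. Stack: [8]
RETURN_VALUE → return 8.

-11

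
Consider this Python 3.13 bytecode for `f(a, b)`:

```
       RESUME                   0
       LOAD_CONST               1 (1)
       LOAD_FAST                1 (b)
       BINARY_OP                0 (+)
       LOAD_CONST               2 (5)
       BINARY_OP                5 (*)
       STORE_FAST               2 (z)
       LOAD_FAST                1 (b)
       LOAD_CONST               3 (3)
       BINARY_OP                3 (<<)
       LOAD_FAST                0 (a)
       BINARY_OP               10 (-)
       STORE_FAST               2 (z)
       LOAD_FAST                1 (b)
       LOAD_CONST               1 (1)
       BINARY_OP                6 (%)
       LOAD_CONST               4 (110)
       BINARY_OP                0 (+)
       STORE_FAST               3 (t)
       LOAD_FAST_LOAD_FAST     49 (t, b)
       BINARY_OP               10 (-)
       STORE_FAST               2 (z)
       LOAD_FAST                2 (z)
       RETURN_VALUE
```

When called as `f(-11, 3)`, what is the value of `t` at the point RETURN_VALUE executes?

LOAD_CONST → push 1. Stack: [1]
LOAD_FAST b → push 3. Stack: [1, 3]
BINARY_OP + → 1 + 3 = 4. Stack: [4]
LOAD_CONST → push 5. Stack: [4, 5]
BINARY_OP * → 4 * 5 = 20. Stack: [20]
STORE_FAST z → z=20. Stack: []
LOAD_FAST b → push 3. Stack: [3]
LOAD_CONST → push 3. Stack: [3, 3]
BINARY_OP << → 3 << 3 = 24. Stack: [24]
LOAD_FAST a → push -11. Stack: [24, -11]
BINARY_OP - → 24 - -11 = 35. Stack: [35]
STORE_FAST z → z=35. Stack: []
LOAD_FAST b → push 3. Stack: [3]
LOAD_CONST → push 1. Stack: [3, 1]
BINARY_OP % → 3 % 1 = 0. Stack: [0]
LOAD_CONST → push 110. Stack: [0, 110]
BINARY_OP + → 0 + 110 = 110. Stack: [110]
STORE_FAST t → t=110. Stack: []
LOAD_FAST_LOAD_FAST t,b → push 110,3. Stack: [110, 3]
BINARY_OP - → 110 - 3 = 107. Stack: [107]
STORE_FAST z → z=107. Stack: []
LOAD_FAST z → push 107. Stack: [107]
RETURN_VALUE → return 107.

110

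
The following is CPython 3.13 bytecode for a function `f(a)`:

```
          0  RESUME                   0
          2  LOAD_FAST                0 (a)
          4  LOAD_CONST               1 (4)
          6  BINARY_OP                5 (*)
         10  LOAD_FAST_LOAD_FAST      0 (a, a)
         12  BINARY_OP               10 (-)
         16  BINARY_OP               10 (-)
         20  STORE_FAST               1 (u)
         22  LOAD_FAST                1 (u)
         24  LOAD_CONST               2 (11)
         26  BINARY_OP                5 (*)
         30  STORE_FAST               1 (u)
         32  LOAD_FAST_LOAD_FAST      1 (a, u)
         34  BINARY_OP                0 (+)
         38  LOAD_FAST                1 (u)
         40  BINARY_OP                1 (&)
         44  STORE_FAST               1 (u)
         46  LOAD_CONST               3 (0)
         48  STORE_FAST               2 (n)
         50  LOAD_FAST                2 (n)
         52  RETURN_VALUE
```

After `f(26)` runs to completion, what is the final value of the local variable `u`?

LOAD_FAST a → push 26. Stack: [26]
LOAD_CONST → push 4. Stack: [26, 4]
BINARY_OP * → 26 * 4 = 104. Stack: [104]
LOAD_FAST_LOAD_FAST a,a → push 26,26. Stack: [104, 26, 26]
BINARY_OP - → 26 - 26 = 0. Stack: [104, 0]
BINARY_OP - → 104 - 0 = 104. Stack: [104]
STORE_FAST u → u=104. Stack: []
LOAD_FAST u → push 104. Stack: [104]
LOAD_CONST → push 11. Stack: [104, 11]
BINARY_OP * → 104 * 11 = 1144. Stack: [1144]
STORE_FAST u → u=1144. Stack: []
LOAD_FAST_LOAD_FAST a,u → push 26,1144. Stack: [26, 1144]
BINARY_OP + → 26 + 1144 = 1170. Stack: [1170]
LOAD_FAST u → push 1144. Stack: [1170, 1144]
BINARY_OP & → 1170 & 1144 = 1040. Stack: [1040]
STORE_FAST u → u=1040. Stack: []
LOAD_CONST → push 0. Stack: [0]
STORE_FAST n → n=0. Stack: []
LOAD_FAST n → push 0. Stack: [0]
RETURN_VALUE → return 0.

1040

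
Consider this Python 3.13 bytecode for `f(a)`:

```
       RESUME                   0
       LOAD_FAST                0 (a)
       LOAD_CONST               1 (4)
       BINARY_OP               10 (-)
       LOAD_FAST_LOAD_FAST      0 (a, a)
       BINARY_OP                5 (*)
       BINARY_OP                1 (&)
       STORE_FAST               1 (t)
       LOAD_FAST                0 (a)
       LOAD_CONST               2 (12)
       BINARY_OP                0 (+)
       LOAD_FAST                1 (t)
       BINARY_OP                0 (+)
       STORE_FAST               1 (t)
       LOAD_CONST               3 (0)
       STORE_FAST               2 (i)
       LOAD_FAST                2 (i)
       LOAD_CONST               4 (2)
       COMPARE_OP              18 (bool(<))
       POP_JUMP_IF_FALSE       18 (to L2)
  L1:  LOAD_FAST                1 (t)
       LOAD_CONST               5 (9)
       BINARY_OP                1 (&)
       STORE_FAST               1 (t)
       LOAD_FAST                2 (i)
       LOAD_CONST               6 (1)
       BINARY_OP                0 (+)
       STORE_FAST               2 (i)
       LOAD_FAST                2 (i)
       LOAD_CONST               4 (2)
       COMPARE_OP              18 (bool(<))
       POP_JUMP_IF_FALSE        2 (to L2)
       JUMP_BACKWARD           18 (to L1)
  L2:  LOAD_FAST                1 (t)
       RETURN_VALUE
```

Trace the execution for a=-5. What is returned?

8

LOAD_FAST a → push -5. Stack: [-5]
LOAD_CONST → push 4. Stack: [-5, 4]
BINARY_OP - → -5 - 4 = -9. Stack: [-9]
LOAD_FAST_LOAD_FAST a,a → push -5,-5. Stack: [-9, -5, -5]
BINARY_OP * → -5 * -5 = 25. Stack: [-9, 25]
BINARY_OP & → -9 & 25 = 17. Stack: [17]
STORE_FAST t → t=17. Stack: []
LOAD_FAST a → push -5. Stack: [-5]
LOAD_CONST → push 12. Stack: [-5, 12]
BINARY_OP + → -5 + 12 = 7. Stack: [7]
LOAD_FAST t → push 17. Stack: [7, 17]
BINARY_OP + → 7 + 17 = 24. Stack: [24]
STORE_FAST t → t=24. Stack: []
LOAD_CONST → push 0. Stack: [0]
STORE_FAST i → i=0. Stack: []
LOAD_FAST i → push 0. Stack: [0]
LOAD_CONST → push 2. Stack: [0, 2]
COMPARE_OP bool(<) → 0 vs 2 = True. Stack: [True]
POP_JUMP_IF_FALSE → pop True; no jump. Stack: []
LOAD_FAST t → push 24. Stack: [24]
LOAD_CONST → push 9. Stack: [24, 9]
BINARY_OP & → 24 & 9 = 8. Stack: [8]
STORE_FAST t → t=8. Stack: []
LOAD_FAST i → push 0. Stack: [0]
LOAD_CONST → push 1. Stack: [0, 1]
BINARY_OP + → 0 + 1 = 1. Stack: [1]
STORE_FAST i → i=1. Stack: []
LOAD_FAST i → push 1. Stack: [1]
LOAD_CONST → push 2. Stack: [1, 2]
COMPARE_OP bool(<) → 1 vs 2 = True. Stack: [True]
POP_JUMP_IF_FALSE → pop True; no jump. Stack: []
LOAD_FAST t → push 8. Stack: [8]
LOAD_CONST → push 9. Stack: [8, 9]
BINARY_OP & → 8 & 9 = 8. Stack: [8]
STORE_FAST t → t=8. Stack: []
LOAD_FAST i → push 1. Stack: [1]
LOAD_CONST → push 1. Stack: [1, 1]
BINARY_OP + → 1 + 1 = 2. Stack: [2]
STORE_FAST i → i=2. Stack: []
LOAD_FAST i → push 2. Stack: [2]
LOAD_CONST → push 2. Stack: [2, 2]
COMPARE_OP bool(<) → 2 vs 2 = False. Stack: [False]
POP_JUMP_IF_FALSE → pop False; jump. Stack: []
LOAD_FAST t → push 8. Stack: [8]
RETURN_VALUE → return 8.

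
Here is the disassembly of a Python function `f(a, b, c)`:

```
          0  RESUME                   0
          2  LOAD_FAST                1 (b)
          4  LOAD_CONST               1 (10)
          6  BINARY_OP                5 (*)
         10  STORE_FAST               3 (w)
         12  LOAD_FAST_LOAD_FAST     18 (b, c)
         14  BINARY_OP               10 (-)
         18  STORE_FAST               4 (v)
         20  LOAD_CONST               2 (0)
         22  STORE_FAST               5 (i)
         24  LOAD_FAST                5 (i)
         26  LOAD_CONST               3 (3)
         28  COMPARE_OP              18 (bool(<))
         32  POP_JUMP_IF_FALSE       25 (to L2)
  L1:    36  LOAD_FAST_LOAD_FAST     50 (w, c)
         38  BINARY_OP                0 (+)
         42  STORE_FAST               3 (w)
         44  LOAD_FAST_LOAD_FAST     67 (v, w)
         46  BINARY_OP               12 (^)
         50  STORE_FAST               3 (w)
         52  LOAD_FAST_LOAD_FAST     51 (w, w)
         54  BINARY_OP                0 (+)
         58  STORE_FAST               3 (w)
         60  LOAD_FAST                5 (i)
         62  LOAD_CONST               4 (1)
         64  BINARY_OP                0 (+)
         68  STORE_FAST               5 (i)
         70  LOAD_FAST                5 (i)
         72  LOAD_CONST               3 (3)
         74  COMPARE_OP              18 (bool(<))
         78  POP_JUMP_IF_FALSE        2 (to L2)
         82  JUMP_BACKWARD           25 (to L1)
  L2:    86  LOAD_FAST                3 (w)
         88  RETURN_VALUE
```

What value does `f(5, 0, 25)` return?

LOAD_FAST b → push 0
LOAD_CONST → push 10
BINARY_OP * → 0 * 10 = 0
STORE_FAST w → w=0
LOAD_FAST_LOAD_FAST b,c → push 0,25
BINARY_OP - → 0 - 25 = -25
STORE_FAST v → v=-25
LOAD_CONST → push 0
STORE_FAST i → i=0
LOAD_FAST i → push 0
LOAD_CONST → push 3
COMPARE_OP bool(<) → 0 vs 3 = True
POP_JUMP_IF_FALSE → pop True; no jump
LOAD_FAST_LOAD_FAST w,c → push 0,25
BINARY_OP + → 0 + 25 = 25
STORE_FAST w → w=25
LOAD_FAST_LOAD_FAST v,w → push -25,25
BINARY_OP ^ → -25 ^ 25 = -2
STORE_FAST w → w=-2
LOAD_FAST_LOAD_FAST w,w → push -2,-2
BINARY_OP + → -2 + -2 = -4
STORE_FAST w → w=-4
LOAD_FAST i → push 0
LOAD_CONST → push 1
BINARY_OP + → 0 + 1 = 1
STORE_FAST i → i=1
LOAD_FAST i → push 1
LOAD_CONST → push 3
COMPARE_OP bool(<) → 1 vs 3 = True
POP_JUMP_IF_FALSE → pop True; no jump
LOAD_FAST_LOAD_FAST w,c → push -4,25
BINARY_OP + → -4 + 25 = 21
STORE_FAST w → w=21
LOAD_FAST_LOAD_FAST v,w → push -25,21
BINARY_OP ^ → -25 ^ 21 = -14
STORE_FAST w → w=-14
LOAD_FAST_LOAD_FAST w,w → push -14,-14
BINARY_OP + → -14 + -14 = -28
STORE_FAST w → w=-28
LOAD_FAST i → push 1
LOAD_CONST → push 1
BINARY_OP + → 1 + 1 = 2
STORE_FAST i → i=2
LOAD_FAST i → push 2
LOAD_CONST → push 3
COMPARE_OP bool(<) → 2 vs 3 = True
POP_JUMP_IF_FALSE → pop True; no jump
LOAD_FAST_LOAD_FAST w,c → push -28,25
BINARY_OP + → -28 + 25 = -3
STORE_FAST w → w=-3
LOAD_FAST_LOAD_FAST v,w → push -25,-3
BINARY_OP ^ → -25 ^ -3 = 26
STORE_FAST w → w=26
LOAD_FAST_LOAD_FAST w,w → push 26,26
BINARY_OP + → 26 + 26 = 52
STORE_FAST w → w=52
LOAD_FAST i → push 2
LOAD_CONST → push 1
BINARY_OP + → 2 + 1 = 3
STORE_FAST i → i=3
LOAD_FAST i → push 3
LOAD_CONST → push 3
COMPARE_OP bool(<) → 3 vs 3 = False
POP_JUMP_IF_FALSE → pop False; jump
LOAD_FAST w → push 52
RETURN_VALUE → return 52.

52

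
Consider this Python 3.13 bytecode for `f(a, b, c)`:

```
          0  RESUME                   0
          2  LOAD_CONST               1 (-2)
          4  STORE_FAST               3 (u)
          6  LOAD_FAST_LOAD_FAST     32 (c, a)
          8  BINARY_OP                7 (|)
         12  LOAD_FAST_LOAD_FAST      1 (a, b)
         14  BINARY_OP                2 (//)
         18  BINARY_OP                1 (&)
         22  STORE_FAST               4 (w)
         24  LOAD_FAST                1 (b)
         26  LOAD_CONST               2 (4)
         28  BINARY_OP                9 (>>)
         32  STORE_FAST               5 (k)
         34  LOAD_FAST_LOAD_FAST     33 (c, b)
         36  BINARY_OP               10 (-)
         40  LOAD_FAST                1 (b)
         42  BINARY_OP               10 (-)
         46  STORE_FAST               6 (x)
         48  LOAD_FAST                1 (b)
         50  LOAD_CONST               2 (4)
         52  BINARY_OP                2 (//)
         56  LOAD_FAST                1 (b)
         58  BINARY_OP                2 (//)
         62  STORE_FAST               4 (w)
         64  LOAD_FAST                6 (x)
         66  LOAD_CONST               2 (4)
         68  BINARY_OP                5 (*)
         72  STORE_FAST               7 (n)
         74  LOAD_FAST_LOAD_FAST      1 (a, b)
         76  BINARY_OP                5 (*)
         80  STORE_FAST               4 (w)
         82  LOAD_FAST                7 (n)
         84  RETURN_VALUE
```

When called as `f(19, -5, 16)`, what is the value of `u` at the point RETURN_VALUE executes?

-2

LOAD_CONST → push -2. Stack: [-2]
STORE_FAST u → u=-2. Stack: []
LOAD_FAST_LOAD_FAST c,a → push 16,19. Stack: [16, 19]
BINARY_OP | → 16 | 19 = 19. Stack: [19]
LOAD_FAST_LOAD_FAST a,b → push 19,-5. Stack: [19, 19, -5]
BINARY_OP // → 19 // -5 = -4. Stack: [19, -4]
BINARY_OP & → 19 & -4 = 16. Stack: [16]
STORE_FAST w → w=16. Stack: []
LOAD_FAST b → push -5. Stack: [-5]
LOAD_CONST → push 4. Stack: [-5, 4]
BINARY_OP >> → -5 >> 4 = -1. Stack: [-1]
STORE_FAST k → k=-1. Stack: []
LOAD_FAST_LOAD_FAST c,b → push 16,-5. Stack: [16, -5]
BINARY_OP - → 16 - -5 = 21. Stack: [21]
LOAD_FAST b → push -5. Stack: [21, -5]
BINARY_OP - → 21 - -5 = 26. Stack: [26]
STORE_FAST x → x=26. Stack: []
LOAD_FAST b → push -5. Stack: [-5]
LOAD_CONST → push 4. Stack: [-5, 4]
BINARY_OP // → -5 // 4 = -2. Stack: [-2]
LOAD_FAST b → push -5. Stack: [-2, -5]
BINARY_OP // → -2 // -5 = 0. Stack: [0]
STORE_FAST w → w=0. Stack: []
LOAD_FAST x → push 26. Stack: [26]
LOAD_CONST → push 4. Stack: [26, 4]
BINARY_OP * → 26 * 4 = 104. Stack: [104]
STORE_FAST n → n=104. Stack: []
LOAD_FAST_LOAD_FAST a,b → push 19,-5. Stack: [19, -5]
BINARY_OP * → 19 * -5 = -95. Stack: [-95]
STORE_FAST w → w=-95. Stack: []
LOAD_FAST n → push 104. Stack: [104]
RETURN_VALUE → return 104.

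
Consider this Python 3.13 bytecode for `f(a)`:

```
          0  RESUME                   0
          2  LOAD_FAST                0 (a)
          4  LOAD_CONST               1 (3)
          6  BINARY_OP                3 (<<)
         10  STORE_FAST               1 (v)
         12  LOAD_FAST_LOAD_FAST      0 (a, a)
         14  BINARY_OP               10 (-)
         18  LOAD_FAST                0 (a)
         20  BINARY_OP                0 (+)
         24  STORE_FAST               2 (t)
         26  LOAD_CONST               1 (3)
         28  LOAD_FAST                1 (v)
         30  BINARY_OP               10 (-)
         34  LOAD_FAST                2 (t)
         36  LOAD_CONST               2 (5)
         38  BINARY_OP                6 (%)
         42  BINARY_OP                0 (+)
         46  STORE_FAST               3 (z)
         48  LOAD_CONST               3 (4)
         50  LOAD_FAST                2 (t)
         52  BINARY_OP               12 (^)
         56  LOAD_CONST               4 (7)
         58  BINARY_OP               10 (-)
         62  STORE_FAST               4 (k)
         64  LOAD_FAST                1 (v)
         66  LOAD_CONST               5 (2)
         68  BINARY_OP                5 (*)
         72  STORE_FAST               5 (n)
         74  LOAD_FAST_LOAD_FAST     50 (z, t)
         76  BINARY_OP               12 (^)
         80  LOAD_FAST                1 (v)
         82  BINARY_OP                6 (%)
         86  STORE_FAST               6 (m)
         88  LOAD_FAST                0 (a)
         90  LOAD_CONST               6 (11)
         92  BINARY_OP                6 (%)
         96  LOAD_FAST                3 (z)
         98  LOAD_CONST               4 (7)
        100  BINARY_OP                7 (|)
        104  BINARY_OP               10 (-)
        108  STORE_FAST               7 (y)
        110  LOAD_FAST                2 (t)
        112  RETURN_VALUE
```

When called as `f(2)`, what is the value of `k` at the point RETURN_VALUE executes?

LOAD_FAST a → push 2. Stack: [2]
LOAD_CONST → push 3. Stack: [2, 3]
BINARY_OP << → 2 << 3 = 16. Stack: [16]
STORE_FAST v → v=16. Stack: []
LOAD_FAST_LOAD_FAST a,a → push 2,2. Stack: [2, 2]
BINARY_OP - → 2 - 2 = 0. Stack: [0]
LOAD_FAST a → push 2. Stack: [0, 2]
BINARY_OP + → 0 + 2 = 2. Stack: [2]
STORE_FAST t → t=2. Stack: []
LOAD_CONST → push 3. Stack: [3]
LOAD_FAST v → push 16. Stack: [3, 16]
BINARY_OP - → 3 - 16 = -13. Stack: [-13]
LOAD_FAST t → push 2. Stack: [-13, 2]
LOAD_CONST → push 5. Stack: [-13, 2, 5]
BINARY_OP % → 2 % 5 = 2. Stack: [-13, 2]
BINARY_OP + → -13 + 2 = -11. Stack: [-11]
STORE_FAST z → z=-11. Stack: []
LOAD_CONST → push 4. Stack: [4]
LOAD_FAST t → push 2. Stack: [4, 2]
BINARY_OP ^ → 4 ^ 2 = 6. Stack: [6]
LOAD_CONST → push 7. Stack: [6, 7]
BINARY_OP - → 6 - 7 = -1. Stack: [-1]
STORE_FAST k → k=-1. Stack: []
LOAD_FAST v → push 16. Stack: [16]
LOAD_CONST → push 2. Stack: [16, 2]
BINARY_OP * → 16 * 2 = 32. Stack: [32]
STORE_FAST n → n=32. Stack: []
LOAD_FAST_LOAD_FAST z,t → push -11,2. Stack: [-11, 2]
BINARY_OP ^ → -11 ^ 2 = -9. Stack: [-9]
LOAD_FAST v → push 16. Stack: [-9, 16]
BINARY_OP % → -9 % 16 = 7. Stack: [7]
STORE_FAST m → m=7. Stack: []
LOAD_FAST a → push 2. Stack: [2]
LOAD_CONST → push 11. Stack: [2, 11]
BINARY_OP % → 2 % 11 = 2. Stack: [2]
LOAD_FAST z → push -11. Stack: [2, -11]
LOAD_CONST → push 7. Stack: [2, -11, 7]
BINARY_OP | → -11 | 7 = -9. Stack: [2, -9]
BINARY_OP - → 2 - -9 = 11. Stack: [11]
STORE_FAST y → y=11. Stack: []
LOAD_FAST t → push 2. Stack: [2]
RETURN_VALUE → return 2.

-1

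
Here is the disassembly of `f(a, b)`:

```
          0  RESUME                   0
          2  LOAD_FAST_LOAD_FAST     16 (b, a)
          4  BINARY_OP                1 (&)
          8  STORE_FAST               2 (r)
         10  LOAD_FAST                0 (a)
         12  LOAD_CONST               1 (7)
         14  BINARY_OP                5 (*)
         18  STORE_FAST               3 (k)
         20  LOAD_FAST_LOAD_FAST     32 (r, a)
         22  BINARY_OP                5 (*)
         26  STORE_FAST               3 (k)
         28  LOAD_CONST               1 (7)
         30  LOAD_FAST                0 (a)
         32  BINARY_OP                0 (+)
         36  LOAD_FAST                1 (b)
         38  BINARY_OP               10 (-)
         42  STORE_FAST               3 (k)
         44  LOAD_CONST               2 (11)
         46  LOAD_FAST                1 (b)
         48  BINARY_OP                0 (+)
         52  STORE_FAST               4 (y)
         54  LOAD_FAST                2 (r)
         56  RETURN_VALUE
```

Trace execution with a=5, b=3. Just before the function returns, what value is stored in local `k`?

9

LOAD_FAST_LOAD_FAST b,a → push 3,5. Stack: [3, 5]
BINARY_OP & → 3 & 5 = 1. Stack: [1]
STORE_FAST r → r=1. Stack: []
LOAD_FAST a → push 5. Stack: [5]
LOAD_CONST → push 7. Stack: [5, 7]
BINARY_OP * → 5 * 7 = 35. Stack: [35]
STORE_FAST k → k=35. Stack: []
LOAD_FAST_LOAD_FAST r,a → push 1,5. Stack: [1, 5]
BINARY_OP * → 1 * 5 = 5. Stack: [5]
STORE_FAST k → k=5. Stack: []
LOAD_CONST → push 7. Stack: [7]
LOAD_FAST a → push 5. Stack: [7, 5]
BINARY_OP + → 7 + 5 = 12. Stack: [12]
LOAD_FAST b → push 3. Stack: [12, 3]
BINARY_OP - → 12 - 3 = 9. Stack: [9]
STORE_FAST k → k=9. Stack: []
LOAD_CONST → push 11. Stack: [11]
LOAD_FAST b → push 3. Stack: [11, 3]
BINARY_OP + → 11 + 3 = 14. Stack: [14]
STORE_FAST y → y=14. Stack: []
LOAD_FAST r → push 1. Stack: [1]
RETURN_VALUE → return 1.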